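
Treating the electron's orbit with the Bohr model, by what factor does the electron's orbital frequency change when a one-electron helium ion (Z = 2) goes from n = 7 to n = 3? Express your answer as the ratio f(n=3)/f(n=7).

343/27

f ∝ Z^2 · n^-3; with Z fixed, f ∝ n^-3.
f(n=3)/f(n=7) = (3/7)^-3 = 343/27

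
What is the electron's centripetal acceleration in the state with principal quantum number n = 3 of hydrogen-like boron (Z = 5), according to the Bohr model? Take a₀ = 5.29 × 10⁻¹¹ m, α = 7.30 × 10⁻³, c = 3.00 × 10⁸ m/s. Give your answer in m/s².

1.40 × 10²³ m/s²

r = n²a₀/Z = 9.52 × 10⁻¹¹ m, v = Zαc/n = 3.65 × 10⁶ m/s
a = v²/r = (3.65 × 10⁶)² / 9.52 × 10⁻¹¹ = 1.40 × 10²³ m/s²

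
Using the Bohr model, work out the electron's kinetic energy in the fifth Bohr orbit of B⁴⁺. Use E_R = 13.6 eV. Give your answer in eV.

For a Coulomb orbit the virial theorem gives K = −E_n.
E_n = −E_R·Z²/n², so K = E_R·Z²/n² = 13.6 × 5²/5² = 13.6 eV

13.6 eV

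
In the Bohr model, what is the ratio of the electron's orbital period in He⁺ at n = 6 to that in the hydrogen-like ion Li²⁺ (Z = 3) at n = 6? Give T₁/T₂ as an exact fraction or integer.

9/4

T ∝ Z^-2 · n^3
T₁/T₂ = (2/3)^-2 · (6/6)^3 = 9/4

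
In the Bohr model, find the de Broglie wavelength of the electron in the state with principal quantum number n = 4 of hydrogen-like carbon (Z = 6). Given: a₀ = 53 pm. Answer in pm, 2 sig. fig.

220 pm

The Bohr quantisation condition is nλ = 2πr_n.
r_n = n²a₀/Z = 140 pm
λ = 2πr_n/n = 2π·140/4 = 220 pm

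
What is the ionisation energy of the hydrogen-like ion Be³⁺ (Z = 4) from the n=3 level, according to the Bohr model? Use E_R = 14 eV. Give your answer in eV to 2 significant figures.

E_n = −E_R·Z²/n² = −14 × 4²/3² eV = -25 eV
Ionisation energy = −E_n = 25 eV

25 eV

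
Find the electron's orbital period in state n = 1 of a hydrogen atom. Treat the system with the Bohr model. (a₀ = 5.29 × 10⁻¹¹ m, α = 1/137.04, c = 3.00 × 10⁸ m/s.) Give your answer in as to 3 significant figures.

r = n²a₀/Z = 1²·5.29 × 10⁻¹¹/1 = 5.29 × 10⁻¹¹ m
v = Zαc/n = 1·0.00730·3.00 × 10⁸/1 = 2.19 × 10⁶ m/s
T = 2πr/v = 1.52 × 10⁻¹⁶ s = 152 as

152 as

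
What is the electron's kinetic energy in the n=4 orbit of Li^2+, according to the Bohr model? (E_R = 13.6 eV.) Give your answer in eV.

For a Coulomb orbit the virial theorem gives K = −E_n.
E_n = −E_R·Z²/n², so K = E_R·Z²/n² = 13.6 × 3²/4² = 7.65 eV

7.65 eV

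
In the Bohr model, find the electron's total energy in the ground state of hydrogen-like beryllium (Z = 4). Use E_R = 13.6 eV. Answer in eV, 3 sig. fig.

E_n = −E_R·Z²/n² = −13.6 × 4²/1² = -218 eV

-218 eV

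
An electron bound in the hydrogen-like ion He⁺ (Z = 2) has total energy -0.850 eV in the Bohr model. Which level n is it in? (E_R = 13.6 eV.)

E_n = −E_R Z²/n² ⇒ n² = E_R Z²/(−E_n) = 13.6 × 2² / 0.850 ≈ 64.00
n = 8

8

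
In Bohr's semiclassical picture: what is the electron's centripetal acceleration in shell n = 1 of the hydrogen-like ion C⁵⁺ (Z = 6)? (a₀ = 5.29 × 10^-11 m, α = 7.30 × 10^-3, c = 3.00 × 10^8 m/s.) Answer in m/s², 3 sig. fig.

r = n²a₀/Z = 8.82 × 10^-12 m, v = Zαc/n = 1.31 × 10^7 m/s
a = v²/r = (1.31 × 10^7)² / 8.82 × 10^-12 = 1.96 × 10^25 m/s²

1.96 × 10^25 m/s²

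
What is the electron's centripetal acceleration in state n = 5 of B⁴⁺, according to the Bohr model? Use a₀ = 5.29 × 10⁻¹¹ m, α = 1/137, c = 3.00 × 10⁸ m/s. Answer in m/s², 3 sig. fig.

r = n²a₀/Z = 2.64 × 10⁻¹⁰ m, v = Zαc/n = 2.19 × 10⁶ m/s
a = v²/r = (2.19 × 10⁶)² / 2.64 × 10⁻¹⁰ = 1.81 × 10²² m/s²

1.81 × 10²² m/s²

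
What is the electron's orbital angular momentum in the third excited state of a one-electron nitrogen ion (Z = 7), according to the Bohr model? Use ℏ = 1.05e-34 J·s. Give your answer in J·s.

L_n = nℏ = 4 × 1.05e-34 = 4.20e-34 J·s

4.20e-34 J·s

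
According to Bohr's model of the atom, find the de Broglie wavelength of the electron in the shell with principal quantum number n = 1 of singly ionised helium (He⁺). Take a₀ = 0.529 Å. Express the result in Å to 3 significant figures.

The Bohr quantisation condition is nλ = 2πr_n.
r_n = n²a₀/Z = 0.265 Å
λ = 2πr_n/n = 2π·0.265/1 = 1.66 Å

1.66 Å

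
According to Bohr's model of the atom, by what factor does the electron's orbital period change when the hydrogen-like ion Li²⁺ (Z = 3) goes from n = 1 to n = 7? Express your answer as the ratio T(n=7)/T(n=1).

T ∝ Z^-2 · n^3; with Z fixed, T ∝ n^3.
T(n=7)/T(n=1) = (7/1)^3 = 343

343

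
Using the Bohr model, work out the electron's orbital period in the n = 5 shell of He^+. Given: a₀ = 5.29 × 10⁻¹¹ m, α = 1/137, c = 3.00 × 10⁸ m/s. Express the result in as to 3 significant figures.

4740 as

r = n²a₀/Z = 5²·5.29 × 10⁻¹¹/2 = 6.61 × 10⁻¹⁰ m
v = Zαc/n = 2·0.00730·3.00 × 10⁸/5 = 8.76 × 10⁵ m/s
T = 2πr/v = 4.74 × 10⁻¹⁵ s = 4740 as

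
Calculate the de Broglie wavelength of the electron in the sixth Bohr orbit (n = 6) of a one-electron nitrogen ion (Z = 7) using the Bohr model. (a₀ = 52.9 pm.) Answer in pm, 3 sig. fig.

285 pm

The Bohr quantisation condition is nλ = 2πr_n.
r_n = n²a₀/Z = 272 pm
λ = 2πr_n/n = 2π·272/6 = 285 pm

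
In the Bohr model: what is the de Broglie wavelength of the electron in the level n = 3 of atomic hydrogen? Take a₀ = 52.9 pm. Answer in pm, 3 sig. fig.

The Bohr quantisation condition is nλ = 2πr_n.
r_n = n²a₀/Z = 476 pm
λ = 2πr_n/n = 2π·476/3 = 997 pm

997 pm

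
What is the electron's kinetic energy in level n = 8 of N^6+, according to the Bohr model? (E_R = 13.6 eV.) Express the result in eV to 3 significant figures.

For a Coulomb orbit the virial theorem gives K = −E_n.
E_n = −E_R·Z²/n², so K = E_R·Z²/n² = 13.6 × 7²/8² = 10.4 eV

10.4 eV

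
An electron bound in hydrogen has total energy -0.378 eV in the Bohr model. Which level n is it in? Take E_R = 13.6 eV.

6

E_n = −E_R Z²/n² ⇒ n² = E_R Z²/(−E_n) = 13.6 × 1² / 0.378 ≈ 35.98
n = 6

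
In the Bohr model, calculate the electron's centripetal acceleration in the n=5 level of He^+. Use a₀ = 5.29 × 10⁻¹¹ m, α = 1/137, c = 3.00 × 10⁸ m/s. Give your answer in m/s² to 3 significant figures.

r = n²a₀/Z = 6.61 × 10⁻¹⁰ m, v = Zαc/n = 8.76 × 10⁵ m/s
a = v²/r = (8.76 × 10⁵)² / 6.61 × 10⁻¹⁰ = 1.16 × 10²¹ m/s²

1.16 × 10²¹ m/s²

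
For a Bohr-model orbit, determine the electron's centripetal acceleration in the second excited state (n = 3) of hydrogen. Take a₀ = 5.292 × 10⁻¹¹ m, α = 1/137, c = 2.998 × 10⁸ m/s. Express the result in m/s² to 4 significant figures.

1.117 × 10²¹ m/s²

r = n²a₀/Z = 4.763 × 10⁻¹⁰ m, v = Zαc/n = 7.294 × 10⁵ m/s
a = v²/r = (7.294 × 10⁵)² / 4.763 × 10⁻¹⁰ = 1.117 × 10²¹ m/s²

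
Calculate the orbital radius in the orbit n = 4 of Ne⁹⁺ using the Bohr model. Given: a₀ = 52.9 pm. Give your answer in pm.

84.6 pm

r_n = n²a₀/Z = 4² × 52.9 / 10
    = 16 × 52.9 / 10 = 84.6 pm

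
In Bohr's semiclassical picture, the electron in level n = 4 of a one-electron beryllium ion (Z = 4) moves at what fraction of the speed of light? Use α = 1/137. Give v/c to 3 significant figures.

0.00730

v_n = Zαc/n, so v/c = Zα/n = 4 × 0.00730 / 4 = 0.00730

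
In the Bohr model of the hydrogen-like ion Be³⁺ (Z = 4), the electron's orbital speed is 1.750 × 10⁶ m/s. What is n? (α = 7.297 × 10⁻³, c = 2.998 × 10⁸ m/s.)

v_n = Zαc/n ⇒ n = Zαc/v = 4 × 0.007297 × 2.998 × 10⁸ / 1.750 × 10⁶ ≈ 5.00
n = 5

5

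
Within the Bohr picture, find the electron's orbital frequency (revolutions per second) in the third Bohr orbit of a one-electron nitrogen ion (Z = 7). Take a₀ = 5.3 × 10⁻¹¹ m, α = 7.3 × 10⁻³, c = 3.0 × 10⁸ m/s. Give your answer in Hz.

1.2 × 10¹⁶ Hz

r = n²a₀/Z = 6.8 × 10⁻¹¹ m, v = Zαc/n = 5.1 × 10⁶ m/s
f = v/(2πr) = 1.2 × 10¹⁶ Hz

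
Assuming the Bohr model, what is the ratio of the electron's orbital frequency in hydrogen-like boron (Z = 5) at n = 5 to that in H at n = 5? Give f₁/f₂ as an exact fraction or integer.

f ∝ Z^2 · n^-3
f₁/f₂ = (5/1)^2 · (5/5)^-3 = 25

25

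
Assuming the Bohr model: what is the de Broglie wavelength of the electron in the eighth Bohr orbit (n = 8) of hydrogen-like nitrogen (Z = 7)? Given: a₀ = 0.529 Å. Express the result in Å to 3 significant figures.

3.80 Å

The Bohr quantisation condition is nλ = 2πr_n.
r_n = n²a₀/Z = 4.84 Å
λ = 2πr_n/n = 2π·4.84/8 = 3.80 Å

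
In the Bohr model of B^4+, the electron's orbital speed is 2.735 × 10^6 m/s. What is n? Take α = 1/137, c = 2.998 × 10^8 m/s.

4

v_n = Zαc/n ⇒ n = Zαc/v = 5 × 0.007299 × 2.998 × 10^8 / 2.735 × 10^6 ≈ 4.00
n = 4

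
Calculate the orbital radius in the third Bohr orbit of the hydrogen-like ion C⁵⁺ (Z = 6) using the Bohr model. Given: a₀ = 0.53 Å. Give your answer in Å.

r_n = n²a₀/Z = 3² × 0.53 / 6
    = 9 × 0.53 / 6 = 0.80 Å

0.80 Å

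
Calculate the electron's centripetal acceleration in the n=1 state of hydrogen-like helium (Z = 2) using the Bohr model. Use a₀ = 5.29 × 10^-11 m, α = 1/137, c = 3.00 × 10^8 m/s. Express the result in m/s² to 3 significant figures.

7.25 × 10^23 m/s²

r = n²a₀/Z = 2.65 × 10^-11 m, v = Zαc/n = 4.38 × 10^6 m/s
a = v²/r = (4.38 × 10^6)² / 2.65 × 10^-11 = 7.25 × 10^23 m/s²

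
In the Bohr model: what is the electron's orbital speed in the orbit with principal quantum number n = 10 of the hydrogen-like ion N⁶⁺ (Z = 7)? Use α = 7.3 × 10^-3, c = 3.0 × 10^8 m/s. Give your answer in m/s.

1.5 × 10^6 m/s

v_n = Zαc/n = 7 × 0.0073 × 3.0 × 10^8 / 10
    = 1.5 × 10^6 m/s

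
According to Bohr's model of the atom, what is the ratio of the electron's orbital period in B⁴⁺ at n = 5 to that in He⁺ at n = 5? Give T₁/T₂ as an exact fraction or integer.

T ∝ Z^-2 · n^3
T₁/T₂ = (5/2)^-2 · (5/5)^3 = 4/25

4/25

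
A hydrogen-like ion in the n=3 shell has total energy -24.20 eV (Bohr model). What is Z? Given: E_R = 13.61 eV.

4

E_n = −E_R Z²/n² ⇒ Z² = −E_n n²/E_R = 24.20 × 3² / 13.61 ≈ 16.00
Z = 4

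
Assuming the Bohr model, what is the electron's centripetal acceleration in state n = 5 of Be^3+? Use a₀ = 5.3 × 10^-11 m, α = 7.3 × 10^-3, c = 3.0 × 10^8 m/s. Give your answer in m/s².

r = n²a₀/Z = 3.3 × 10^-10 m, v = Zαc/n = 1.8 × 10^6 m/s
a = v²/r = (1.8 × 10^6)² / 3.3 × 10^-10 = 9.3 × 10^21 m/s²

9.3 × 10^21 m/s²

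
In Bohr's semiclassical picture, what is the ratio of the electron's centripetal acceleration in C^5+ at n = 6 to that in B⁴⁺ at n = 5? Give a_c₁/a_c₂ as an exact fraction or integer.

a_c ∝ Z^3 · n^-4
a_c₁/a_c₂ = (6/5)^3 · (6/5)^-4 = 5/6

5/6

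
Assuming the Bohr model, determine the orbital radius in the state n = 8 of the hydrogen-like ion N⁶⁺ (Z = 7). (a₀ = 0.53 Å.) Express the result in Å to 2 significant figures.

4.8 Å

r_n = n²a₀/Z = 8² × 0.53 / 7
    = 64 × 0.53 / 7 = 4.8 Å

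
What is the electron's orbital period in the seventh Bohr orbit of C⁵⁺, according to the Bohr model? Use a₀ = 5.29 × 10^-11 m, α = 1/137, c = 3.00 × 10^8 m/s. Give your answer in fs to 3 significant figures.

1.45 fs

r = n²a₀/Z = 7²·5.29 × 10^-11/6 = 4.32 × 10^-10 m
v = Zαc/n = 6·0.00730·3.00 × 10^8/7 = 1.88 × 10^6 m/s
T = 2πr/v = 1.45 × 10^-15 s = 1.45 fs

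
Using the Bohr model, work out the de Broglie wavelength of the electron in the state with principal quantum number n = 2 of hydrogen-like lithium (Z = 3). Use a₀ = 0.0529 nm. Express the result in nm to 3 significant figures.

0.222 nm

The Bohr quantisation condition is nλ = 2πr_n.
r_n = n²a₀/Z = 0.0705 nm
λ = 2πr_n/n = 2π·0.0705/2 = 0.222 nm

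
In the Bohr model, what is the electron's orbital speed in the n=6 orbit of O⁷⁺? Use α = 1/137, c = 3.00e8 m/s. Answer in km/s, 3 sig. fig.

2920 km/s

v_n = Zαc/n = 8 × 0.00730 × 3.00e8 / 6
    = 2920 km/s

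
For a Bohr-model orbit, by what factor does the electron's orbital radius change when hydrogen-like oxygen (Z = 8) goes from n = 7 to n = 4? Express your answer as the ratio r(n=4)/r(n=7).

16/49

r ∝ Z^-1 · n^2; with Z fixed, r ∝ n^2.
r(n=4)/r(n=7) = (4/7)^2 = 16/49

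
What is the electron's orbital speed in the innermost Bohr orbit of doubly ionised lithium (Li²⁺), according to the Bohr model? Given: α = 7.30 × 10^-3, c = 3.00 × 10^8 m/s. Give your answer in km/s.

6570 km/s

v_n = Zαc/n = 3 × 0.00730 × 3.00 × 10^8 / 1
    = 6570 km/s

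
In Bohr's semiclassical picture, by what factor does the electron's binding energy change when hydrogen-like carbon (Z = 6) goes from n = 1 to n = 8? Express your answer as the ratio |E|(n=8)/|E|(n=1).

|E| ∝ Z^2 · n^-2; with Z fixed, |E| ∝ n^-2.
|E|(n=8)/|E|(n=1) = (8/1)^-2 = 1/64

1/64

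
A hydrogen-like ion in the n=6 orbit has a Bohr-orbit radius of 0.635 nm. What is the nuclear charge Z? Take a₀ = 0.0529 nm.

3

r_n = n²a₀/Z ⇒ Z = n²a₀/r = 6² × 0.0529 / 0.635 ≈ 3.00
Z = 3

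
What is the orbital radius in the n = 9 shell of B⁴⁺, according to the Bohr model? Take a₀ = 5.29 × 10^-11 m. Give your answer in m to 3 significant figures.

8.57 × 10^-10 m

r_n = n²a₀/Z = 9² × 5.29 × 10^-11 / 5
    = 81 × 5.29 × 10^-11 / 5 = 8.57 × 10^-10 m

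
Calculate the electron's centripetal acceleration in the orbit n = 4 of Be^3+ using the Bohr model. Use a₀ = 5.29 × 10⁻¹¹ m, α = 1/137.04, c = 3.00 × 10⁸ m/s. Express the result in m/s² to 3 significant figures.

r = n²a₀/Z = 2.12 × 10⁻¹⁰ m, v = Zαc/n = 2.19 × 10⁶ m/s
a = v²/r = (2.19 × 10⁶)² / 2.12 × 10⁻¹⁰ = 2.26 × 10²² m/s²

2.26 × 10²² m/s²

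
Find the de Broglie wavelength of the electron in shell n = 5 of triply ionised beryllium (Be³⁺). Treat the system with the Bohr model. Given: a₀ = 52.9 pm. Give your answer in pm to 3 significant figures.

415 pm

The Bohr quantisation condition is nλ = 2πr_n.
r_n = n²a₀/Z = 331 pm
λ = 2πr_n/n = 2π·331/5 = 415 pm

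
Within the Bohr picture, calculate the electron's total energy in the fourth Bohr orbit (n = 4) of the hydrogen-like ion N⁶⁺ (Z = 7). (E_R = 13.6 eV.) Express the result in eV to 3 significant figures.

E_n = −E_R·Z²/n² = −13.6 × 7²/4² = -41.6 eV

-41.6 eV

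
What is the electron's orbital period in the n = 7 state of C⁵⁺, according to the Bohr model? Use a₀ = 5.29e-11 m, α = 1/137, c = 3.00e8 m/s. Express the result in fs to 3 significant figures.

r = n²a₀/Z = 7²·5.29e-11/6 = 4.32e-10 m
v = Zαc/n = 6·0.00730·3.00e8/7 = 1.88e6 m/s
T = 2πr/v = 1.45e-15 s = 1.45 fs

1.45 fs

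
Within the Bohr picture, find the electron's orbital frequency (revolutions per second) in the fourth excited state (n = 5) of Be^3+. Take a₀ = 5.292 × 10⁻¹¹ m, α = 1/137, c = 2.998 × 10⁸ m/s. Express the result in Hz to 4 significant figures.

8.424 × 10¹⁴ Hz

r = n²a₀/Z = 3.308 × 10⁻¹⁰ m, v = Zαc/n = 1.751 × 10⁶ m/s
f = v/(2πr) = 8.424 × 10¹⁴ Hz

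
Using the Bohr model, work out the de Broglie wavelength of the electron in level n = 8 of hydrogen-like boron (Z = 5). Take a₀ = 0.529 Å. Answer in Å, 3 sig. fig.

5.32 Å

The Bohr quantisation condition is nλ = 2πr_n.
r_n = n²a₀/Z = 6.77 Å
λ = 2πr_n/n = 2π·6.77/8 = 5.32 Å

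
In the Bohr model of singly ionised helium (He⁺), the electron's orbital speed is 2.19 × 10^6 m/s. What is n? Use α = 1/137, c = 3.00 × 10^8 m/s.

2

v_n = Zαc/n ⇒ n = Zαc/v = 2 × 0.00730 × 3.00 × 10^8 / 2.19 × 10^6 ≈ 2.00
n = 2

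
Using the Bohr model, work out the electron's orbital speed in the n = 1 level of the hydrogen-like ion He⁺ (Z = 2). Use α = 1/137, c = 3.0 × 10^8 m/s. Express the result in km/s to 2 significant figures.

v_n = Zαc/n = 2 × 0.0073 × 3.0 × 10^8 / 1
    = 4400 km/s

4400 km/s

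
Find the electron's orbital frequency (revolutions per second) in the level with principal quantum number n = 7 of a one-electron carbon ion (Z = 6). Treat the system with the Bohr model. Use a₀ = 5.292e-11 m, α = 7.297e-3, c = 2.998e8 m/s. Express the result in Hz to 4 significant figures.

r = n²a₀/Z = 4.322e-10 m, v = Zαc/n = 1.875e6 m/s
f = v/(2πr) = 6.905e14 Hz

6.905e14 Hz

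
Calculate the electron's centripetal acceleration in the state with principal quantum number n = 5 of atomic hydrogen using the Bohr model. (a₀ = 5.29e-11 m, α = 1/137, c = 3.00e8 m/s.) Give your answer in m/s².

r = n²a₀/Z = 1.32e-9 m, v = Zαc/n = 4.38e5 m/s
a = v²/r = (4.38e5)² / 1.32e-9 = 1.45e20 m/s²

1.45e20 m/s²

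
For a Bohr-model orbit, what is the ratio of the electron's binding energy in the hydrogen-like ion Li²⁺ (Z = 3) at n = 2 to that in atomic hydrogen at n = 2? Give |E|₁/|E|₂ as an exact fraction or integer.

|E| ∝ Z^2 · n^-2
|E|₁/|E|₂ = (3/1)^2 · (2/2)^-2 = 9

9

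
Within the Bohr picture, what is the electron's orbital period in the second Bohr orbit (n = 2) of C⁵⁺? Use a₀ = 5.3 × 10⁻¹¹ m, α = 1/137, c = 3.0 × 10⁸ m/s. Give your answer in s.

3.4 × 10⁻¹⁷ s

r = n²a₀/Z = 2²·5.3 × 10⁻¹¹/6 = 3.5 × 10⁻¹¹ m
v = Zαc/n = 6·0.0073·3.0 × 10⁸/2 = 6.6 × 10⁶ m/s
T = 2πr/v = 3.4 × 10⁻¹⁷ s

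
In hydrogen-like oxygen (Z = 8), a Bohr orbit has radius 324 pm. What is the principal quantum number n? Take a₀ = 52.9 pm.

7

r_n = n²a₀/Z ⇒ n² = rZ/a₀ = 324 × 8 / 52.9 ≈ 49.00
n = 7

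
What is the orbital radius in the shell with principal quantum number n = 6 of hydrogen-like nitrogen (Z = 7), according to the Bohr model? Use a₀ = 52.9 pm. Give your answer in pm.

r_n = n²a₀/Z = 6² × 52.9 / 7
    = 36 × 52.9 / 7 = 272 pm

272 pm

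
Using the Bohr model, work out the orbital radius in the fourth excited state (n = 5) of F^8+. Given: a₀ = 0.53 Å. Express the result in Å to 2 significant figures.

r_n = n²a₀/Z = 5² × 0.53 / 9
    = 25 × 0.53 / 9 = 1.5 Å

1.5 Å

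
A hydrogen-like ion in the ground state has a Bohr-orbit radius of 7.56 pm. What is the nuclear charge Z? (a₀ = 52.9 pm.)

7

r_n = n²a₀/Z ⇒ Z = n²a₀/r = 1² × 52.9 / 7.56 ≈ 7.00
Z = 7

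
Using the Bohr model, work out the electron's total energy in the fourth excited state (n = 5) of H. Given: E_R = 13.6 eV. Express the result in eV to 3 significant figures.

-0.544 eV

E_n = −E_R·Z²/n² = −13.6 × 1²/5² = -0.544 eV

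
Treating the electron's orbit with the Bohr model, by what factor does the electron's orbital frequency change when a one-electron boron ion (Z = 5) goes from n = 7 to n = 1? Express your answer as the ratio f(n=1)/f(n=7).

f ∝ Z^2 · n^-3; with Z fixed, f ∝ n^-3.
f(n=1)/f(n=7) = (1/7)^-3 = 343

343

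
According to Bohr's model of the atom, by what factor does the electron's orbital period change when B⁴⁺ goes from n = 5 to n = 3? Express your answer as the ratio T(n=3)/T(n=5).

27/125

T ∝ Z^-2 · n^3; with Z fixed, T ∝ n^3.
T(n=3)/T(n=5) = (3/5)^3 = 27/125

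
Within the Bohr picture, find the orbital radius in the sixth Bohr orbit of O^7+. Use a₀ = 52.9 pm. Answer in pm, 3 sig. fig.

r_n = n²a₀/Z = 6² × 52.9 / 8
    = 36 × 52.9 / 8 = 238 pm

238 pm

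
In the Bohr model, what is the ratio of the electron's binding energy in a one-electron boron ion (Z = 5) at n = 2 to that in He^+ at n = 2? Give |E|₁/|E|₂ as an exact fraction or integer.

25/4

|E| ∝ Z^2 · n^-2
|E|₁/|E|₂ = (5/2)^2 · (2/2)^-2 = 25/4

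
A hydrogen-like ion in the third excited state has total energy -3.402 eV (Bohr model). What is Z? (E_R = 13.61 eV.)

2

E_n = −E_R Z²/n² ⇒ Z² = −E_n n²/E_R = 3.402 × 4² / 13.61 ≈ 4.00
Z = 2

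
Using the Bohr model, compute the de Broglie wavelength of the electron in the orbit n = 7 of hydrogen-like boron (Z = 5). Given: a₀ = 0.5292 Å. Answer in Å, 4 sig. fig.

The Bohr quantisation condition is nλ = 2πr_n.
r_n = n²a₀/Z = 5.186 Å
λ = 2πr_n/n = 2π·5.186/7 = 4.655 Å

4.655 Å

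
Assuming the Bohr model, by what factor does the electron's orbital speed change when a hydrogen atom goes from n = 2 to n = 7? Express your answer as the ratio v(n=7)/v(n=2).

v ∝ Z^1 · n^-1; with Z fixed, v ∝ n^-1.
v(n=7)/v(n=2) = (7/2)^-1 = 2/7

2/7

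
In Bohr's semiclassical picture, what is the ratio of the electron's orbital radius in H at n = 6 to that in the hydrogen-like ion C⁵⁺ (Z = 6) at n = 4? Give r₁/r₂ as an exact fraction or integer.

27/2

r ∝ Z^-1 · n^2
r₁/r₂ = (1/6)^-1 · (6/4)^2 = 27/2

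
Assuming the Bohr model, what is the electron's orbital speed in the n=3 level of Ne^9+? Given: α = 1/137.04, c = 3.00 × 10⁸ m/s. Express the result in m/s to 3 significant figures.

v_n = Zαc/n = 10 × 0.00730 × 3.00 × 10⁸ / 3
    = 7.30 × 10⁶ m/s

7.30 × 10⁶ m/s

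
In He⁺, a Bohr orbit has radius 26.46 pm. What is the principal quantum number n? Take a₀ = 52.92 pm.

1

r_n = n²a₀/Z ⇒ n² = rZ/a₀ = 26.46 × 2 / 52.92 ≈ 1.00
n = 1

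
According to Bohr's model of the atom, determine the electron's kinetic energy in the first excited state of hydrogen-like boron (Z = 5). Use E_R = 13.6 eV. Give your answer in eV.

For a Coulomb orbit the virial theorem gives K = −E_n.
E_n = −E_R·Z²/n², so K = E_R·Z²/n² = 13.6 × 5²/2² = 85.0 eV

85.0 eV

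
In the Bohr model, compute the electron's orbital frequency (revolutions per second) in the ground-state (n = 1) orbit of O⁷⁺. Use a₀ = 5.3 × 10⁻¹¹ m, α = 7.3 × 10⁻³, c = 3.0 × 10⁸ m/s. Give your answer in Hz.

4.2 × 10¹⁷ Hz

r = n²a₀/Z = 6.6 × 10⁻¹² m, v = Zαc/n = 1.8 × 10⁷ m/s
f = v/(2πr) = 4.2 × 10¹⁷ Hz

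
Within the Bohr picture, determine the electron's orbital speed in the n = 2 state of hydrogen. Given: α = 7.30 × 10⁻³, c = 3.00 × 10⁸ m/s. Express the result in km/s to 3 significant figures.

v_n = Zαc/n = 1 × 0.00730 × 3.00 × 10⁸ / 2
    = 1100 km/s

1100 km/s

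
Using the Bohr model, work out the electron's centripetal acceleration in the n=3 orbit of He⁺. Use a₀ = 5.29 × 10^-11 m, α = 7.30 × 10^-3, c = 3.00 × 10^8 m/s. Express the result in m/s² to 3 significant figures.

r = n²a₀/Z = 2.38 × 10^-10 m, v = Zαc/n = 1.46 × 10^6 m/s
a = v²/r = (1.46 × 10^6)² / 2.38 × 10^-10 = 8.95 × 10^21 m/s²

8.95 × 10^21 m/s²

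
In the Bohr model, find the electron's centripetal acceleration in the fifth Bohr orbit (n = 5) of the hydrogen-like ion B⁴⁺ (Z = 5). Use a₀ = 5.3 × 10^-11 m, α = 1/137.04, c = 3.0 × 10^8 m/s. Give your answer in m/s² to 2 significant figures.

1.8 × 10^22 m/s²

r = n²a₀/Z = 2.6 × 10^-10 m, v = Zαc/n = 2.2 × 10^6 m/s
a = v²/r = (2.2 × 10^6)² / 2.6 × 10^-10 = 1.8 × 10^22 m/s²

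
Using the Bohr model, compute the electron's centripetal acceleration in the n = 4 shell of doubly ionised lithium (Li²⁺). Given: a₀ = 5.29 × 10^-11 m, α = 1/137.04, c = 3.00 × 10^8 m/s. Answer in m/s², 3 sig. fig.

9.55 × 10^21 m/s²

r = n²a₀/Z = 2.82 × 10^-10 m, v = Zαc/n = 1.64 × 10^6 m/s
a = v²/r = (1.64 × 10^6)² / 2.82 × 10^-10 = 9.55 × 10^21 m/s²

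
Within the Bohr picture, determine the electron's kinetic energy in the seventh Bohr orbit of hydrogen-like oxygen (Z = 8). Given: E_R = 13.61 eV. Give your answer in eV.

17.78 eV

For a Coulomb orbit the virial theorem gives K = −E_n.
E_n = −E_R·Z²/n², so K = E_R·Z²/n² = 13.61 × 8²/7² = 17.78 eV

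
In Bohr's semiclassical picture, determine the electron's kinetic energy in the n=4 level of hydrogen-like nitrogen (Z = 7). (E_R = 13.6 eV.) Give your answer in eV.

For a Coulomb orbit the virial theorem gives K = −E_n.
E_n = −E_R·Z²/n², so K = E_R·Z²/n² = 13.6 × 7²/4² = 41.6 eV

41.6 eV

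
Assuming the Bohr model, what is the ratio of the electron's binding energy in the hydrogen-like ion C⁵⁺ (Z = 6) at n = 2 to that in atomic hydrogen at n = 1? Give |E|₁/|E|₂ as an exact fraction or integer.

9

|E| ∝ Z^2 · n^-2
|E|₁/|E|₂ = (6/1)^2 · (2/1)^-2 = 9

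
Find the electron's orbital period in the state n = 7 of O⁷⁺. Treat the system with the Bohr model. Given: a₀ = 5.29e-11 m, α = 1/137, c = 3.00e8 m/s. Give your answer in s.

r = n²a₀/Z = 7²·5.29e-11/8 = 3.24e-10 m
v = Zαc/n = 8·0.00730·3.00e8/7 = 2.50e6 m/s
T = 2πr/v = 8.13e-16 s

8.13e-16 s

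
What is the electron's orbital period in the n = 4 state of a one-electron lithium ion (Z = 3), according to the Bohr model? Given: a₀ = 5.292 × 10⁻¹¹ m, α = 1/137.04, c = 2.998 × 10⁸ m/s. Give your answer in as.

1081 as

r = n²a₀/Z = 4²·5.292 × 10⁻¹¹/3 = 2.822 × 10⁻¹⁰ m
v = Zαc/n = 3·0.007297·2.998 × 10⁸/4 = 1.641 × 10⁶ m/s
T = 2πr/v = 1.081 × 10⁻¹⁵ s = 1081 as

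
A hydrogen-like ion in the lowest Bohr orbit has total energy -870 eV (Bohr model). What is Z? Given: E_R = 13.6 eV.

E_n = −E_R Z²/n² ⇒ Z² = −E_n n²/E_R = 870 × 1² / 13.6 ≈ 63.97
Z = 8

8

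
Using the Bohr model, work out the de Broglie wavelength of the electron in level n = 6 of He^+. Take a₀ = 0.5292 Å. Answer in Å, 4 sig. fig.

9.975 Å

The Bohr quantisation condition is nλ = 2πr_n.
r_n = n²a₀/Z = 9.526 Å
λ = 2πr_n/n = 2π·9.526/6 = 9.975 Å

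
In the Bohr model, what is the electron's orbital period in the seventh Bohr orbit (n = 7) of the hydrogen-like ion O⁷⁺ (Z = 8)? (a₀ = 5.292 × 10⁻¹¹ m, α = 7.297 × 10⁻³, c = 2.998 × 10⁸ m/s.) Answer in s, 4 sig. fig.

8.146 × 10⁻¹⁶ s

r = n²a₀/Z = 7²·5.292 × 10⁻¹¹/8 = 3.241 × 10⁻¹⁰ m
v = Zαc/n = 8·0.007297·2.998 × 10⁸/7 = 2.500 × 10⁶ m/s
T = 2πr/v = 8.146 × 10⁻¹⁶ s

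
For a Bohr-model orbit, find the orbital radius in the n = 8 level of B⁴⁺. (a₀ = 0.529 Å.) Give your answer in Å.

6.77 Å

r_n = n²a₀/Z = 8² × 0.529 / 5
    = 64 × 0.529 / 5 = 6.77 Å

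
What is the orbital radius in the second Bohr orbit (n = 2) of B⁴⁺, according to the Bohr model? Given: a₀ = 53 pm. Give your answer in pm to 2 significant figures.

r_n = n²a₀/Z = 2² × 53 / 5
    = 4 × 53 / 5 = 42 pm

42 pm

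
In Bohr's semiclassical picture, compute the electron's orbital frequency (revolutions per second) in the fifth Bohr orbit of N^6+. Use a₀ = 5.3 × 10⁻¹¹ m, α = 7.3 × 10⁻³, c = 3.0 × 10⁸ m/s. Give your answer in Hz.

r = n²a₀/Z = 1.9 × 10⁻¹⁰ m, v = Zαc/n = 3.1 × 10⁶ m/s
f = v/(2πr) = 2.6 × 10¹⁵ Hz

2.6 × 10¹⁵ Hz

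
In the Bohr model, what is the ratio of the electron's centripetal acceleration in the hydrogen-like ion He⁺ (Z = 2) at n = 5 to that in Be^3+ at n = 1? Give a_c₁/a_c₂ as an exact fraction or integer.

a_c ∝ Z^3 · n^-4
a_c₁/a_c₂ = (2/4)^3 · (5/1)^-4 = 1/5000

1/5000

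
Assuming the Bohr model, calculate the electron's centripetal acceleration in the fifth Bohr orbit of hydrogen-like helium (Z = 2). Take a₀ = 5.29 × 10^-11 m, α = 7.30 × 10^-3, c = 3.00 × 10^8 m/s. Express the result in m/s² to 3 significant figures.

r = n²a₀/Z = 6.61 × 10^-10 m, v = Zαc/n = 8.76 × 10^5 m/s
a = v²/r = (8.76 × 10^5)² / 6.61 × 10^-10 = 1.16 × 10^21 m/s²

1.16 × 10^21 m/s²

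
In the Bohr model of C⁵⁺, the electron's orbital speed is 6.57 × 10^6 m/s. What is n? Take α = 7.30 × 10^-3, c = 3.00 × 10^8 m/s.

2

v_n = Zαc/n ⇒ n = Zαc/v = 6 × 0.00730 × 3.00 × 10^8 / 6.57 × 10^6 ≈ 2.00
n = 2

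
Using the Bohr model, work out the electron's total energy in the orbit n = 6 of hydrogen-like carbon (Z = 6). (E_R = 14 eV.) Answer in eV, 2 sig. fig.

-14 eV

E_n = −E_R·Z²/n² = −14 × 6²/6² = -14 eV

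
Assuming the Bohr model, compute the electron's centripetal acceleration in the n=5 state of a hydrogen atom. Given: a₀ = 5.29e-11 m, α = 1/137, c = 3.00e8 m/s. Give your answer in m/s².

r = n²a₀/Z = 1.32e-9 m, v = Zαc/n = 4.38e5 m/s
a = v²/r = (4.38e5)² / 1.32e-9 = 1.45e20 m/s²

1.45e20 m/s²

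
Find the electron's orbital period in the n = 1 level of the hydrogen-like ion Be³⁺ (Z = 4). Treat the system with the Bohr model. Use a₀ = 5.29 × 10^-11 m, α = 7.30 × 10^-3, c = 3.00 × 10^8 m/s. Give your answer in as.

r = n²a₀/Z = 1²·5.29 × 10^-11/4 = 1.32 × 10^-11 m
v = Zαc/n = 4·0.00730·3.00 × 10^8/1 = 8.76 × 10^6 m/s
T = 2πr/v = 9.49 × 10^-18 s = 9.49 as

9.49 as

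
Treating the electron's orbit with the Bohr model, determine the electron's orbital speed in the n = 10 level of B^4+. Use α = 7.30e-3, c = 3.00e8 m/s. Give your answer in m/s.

v_n = Zαc/n = 5 × 0.00730 × 3.00e8 / 10
    = 1.09e6 m/s

1.09e6 m/s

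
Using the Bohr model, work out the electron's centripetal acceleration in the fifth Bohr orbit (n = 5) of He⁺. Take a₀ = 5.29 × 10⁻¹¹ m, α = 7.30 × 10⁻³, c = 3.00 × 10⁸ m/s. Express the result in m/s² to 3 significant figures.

1.16 × 10²¹ m/s²

r = n²a₀/Z = 6.61 × 10⁻¹⁰ m, v = Zαc/n = 8.76 × 10⁵ m/s
a = v²/r = (8.76 × 10⁵)² / 6.61 × 10⁻¹⁰ = 1.16 × 10²¹ m/s²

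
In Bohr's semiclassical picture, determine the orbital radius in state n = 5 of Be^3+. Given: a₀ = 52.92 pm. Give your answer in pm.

r_n = n²a₀/Z = 5² × 52.92 / 4
    = 25 × 52.92 / 4 = 330.8 pm

330.8 pm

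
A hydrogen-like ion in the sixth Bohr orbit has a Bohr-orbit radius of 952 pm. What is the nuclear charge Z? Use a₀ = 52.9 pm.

2

r_n = n²a₀/Z ⇒ Z = n²a₀/r = 6² × 52.9 / 952 ≈ 2.00
Z = 2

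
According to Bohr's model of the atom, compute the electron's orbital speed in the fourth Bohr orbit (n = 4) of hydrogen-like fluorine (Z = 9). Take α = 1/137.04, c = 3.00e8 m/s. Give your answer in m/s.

4.93e6 m/s

v_n = Zαc/n = 9 × 0.00730 × 3.00e8 / 4
    = 4.93e6 m/s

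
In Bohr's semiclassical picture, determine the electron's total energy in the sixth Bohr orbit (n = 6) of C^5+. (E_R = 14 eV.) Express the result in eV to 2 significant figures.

-14 eV

E_n = −E_R·Z²/n² = −14 × 6²/6² = -14 eV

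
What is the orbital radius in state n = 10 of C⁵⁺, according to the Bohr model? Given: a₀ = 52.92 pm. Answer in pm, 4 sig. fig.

882.0 pm

r_n = n²a₀/Z = 10² × 52.92 / 6
    = 100 × 52.92 / 6 = 882.0 pm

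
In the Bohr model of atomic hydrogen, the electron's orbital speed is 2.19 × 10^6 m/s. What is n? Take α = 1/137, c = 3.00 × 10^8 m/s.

v_n = Zαc/n ⇒ n = Zαc/v = 1 × 0.00730 × 3.00 × 10^8 / 2.19 × 10^6 ≈ 1.00
n = 1

1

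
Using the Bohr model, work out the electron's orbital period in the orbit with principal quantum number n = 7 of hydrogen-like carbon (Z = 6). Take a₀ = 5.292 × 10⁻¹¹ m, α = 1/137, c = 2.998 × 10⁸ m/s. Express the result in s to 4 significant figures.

r = n²a₀/Z = 7²·5.292 × 10⁻¹¹/6 = 4.322 × 10⁻¹⁰ m
v = Zαc/n = 6·0.007299·2.998 × 10⁸/7 = 1.876 × 10⁶ m/s
T = 2πr/v = 1.448 × 10⁻¹⁵ s

1.448 × 10⁻¹⁵ s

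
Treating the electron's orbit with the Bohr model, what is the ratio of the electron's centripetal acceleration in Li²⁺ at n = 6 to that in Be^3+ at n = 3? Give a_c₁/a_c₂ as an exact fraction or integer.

27/1024

a_c ∝ Z^3 · n^-4
a_c₁/a_c₂ = (3/4)^3 · (6/3)^-4 = 27/1024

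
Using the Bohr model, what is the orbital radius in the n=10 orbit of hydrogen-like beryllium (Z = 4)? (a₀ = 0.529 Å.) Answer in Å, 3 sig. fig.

13.2 Å

r_n = n²a₀/Z = 10² × 0.529 / 4
    = 100 × 0.529 / 4 = 13.2 Å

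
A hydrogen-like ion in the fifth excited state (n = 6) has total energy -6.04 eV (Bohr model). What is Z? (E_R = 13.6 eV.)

E_n = −E_R Z²/n² ⇒ Z² = −E_n n²/E_R = 6.04 × 6² / 13.6 ≈ 15.99
Z = 4

4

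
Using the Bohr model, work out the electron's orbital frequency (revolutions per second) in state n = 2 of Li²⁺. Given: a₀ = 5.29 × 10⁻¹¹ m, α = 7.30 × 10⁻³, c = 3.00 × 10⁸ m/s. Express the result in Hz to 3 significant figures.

7.41 × 10¹⁵ Hz

r = n²a₀/Z = 7.05 × 10⁻¹¹ m, v = Zαc/n = 3.29 × 10⁶ m/s
f = v/(2πr) = 7.41 × 10¹⁵ Hz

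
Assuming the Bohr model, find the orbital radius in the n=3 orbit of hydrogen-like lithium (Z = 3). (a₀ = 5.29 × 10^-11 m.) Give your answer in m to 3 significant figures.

r_n = n²a₀/Z = 3² × 5.29 × 10^-11 / 3
    = 9 × 5.29 × 10^-11 / 3 = 1.59 × 10^-10 m

1.59 × 10^-10 m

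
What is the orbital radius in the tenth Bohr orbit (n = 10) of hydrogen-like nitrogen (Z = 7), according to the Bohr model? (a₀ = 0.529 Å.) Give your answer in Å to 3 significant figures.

r_n = n²a₀/Z = 10² × 0.529 / 7
    = 100 × 0.529 / 7 = 7.56 Å

7.56 Å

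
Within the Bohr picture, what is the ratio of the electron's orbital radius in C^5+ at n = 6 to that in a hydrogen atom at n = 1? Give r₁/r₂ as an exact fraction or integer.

r ∝ Z^-1 · n^2
r₁/r₂ = (6/1)^-1 · (6/1)^2 = 6

6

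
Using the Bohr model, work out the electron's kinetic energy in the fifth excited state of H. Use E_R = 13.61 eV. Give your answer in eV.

For a Coulomb orbit the virial theorem gives K = −E_n.
E_n = −E_R·Z²/n², so K = E_R·Z²/n² = 13.61 × 1²/6² = 0.3781 eV

0.3781 eV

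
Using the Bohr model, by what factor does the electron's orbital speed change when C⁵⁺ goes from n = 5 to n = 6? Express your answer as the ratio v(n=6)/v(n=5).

5/6

v ∝ Z^1 · n^-1; with Z fixed, v ∝ n^-1.
v(n=6)/v(n=5) = (6/5)^-1 = 5/6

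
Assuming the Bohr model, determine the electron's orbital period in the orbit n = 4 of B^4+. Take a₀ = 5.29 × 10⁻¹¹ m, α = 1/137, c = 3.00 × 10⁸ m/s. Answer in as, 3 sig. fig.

389 as

r = n²a₀/Z = 4²·5.29 × 10⁻¹¹/5 = 1.69 × 10⁻¹⁰ m
v = Zαc/n = 5·0.00730·3.00 × 10⁸/4 = 2.74 × 10⁶ m/s
T = 2πr/v = 3.89 × 10⁻¹⁶ s = 389 as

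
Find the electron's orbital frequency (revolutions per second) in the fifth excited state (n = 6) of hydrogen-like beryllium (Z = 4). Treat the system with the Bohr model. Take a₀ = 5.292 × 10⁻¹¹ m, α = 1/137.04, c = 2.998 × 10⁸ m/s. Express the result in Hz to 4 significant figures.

4.874 × 10¹⁴ Hz

r = n²a₀/Z = 4.763 × 10⁻¹⁰ m, v = Zαc/n = 1.458 × 10⁶ m/s
f = v/(2πr) = 4.874 × 10¹⁴ Hz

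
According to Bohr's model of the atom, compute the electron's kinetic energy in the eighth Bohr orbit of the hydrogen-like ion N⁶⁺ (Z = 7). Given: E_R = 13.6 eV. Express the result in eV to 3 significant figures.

10.4 eV

For a Coulomb orbit the virial theorem gives K = −E_n.
E_n = −E_R·Z²/n², so K = E_R·Z²/n² = 13.6 × 7²/8² = 10.4 eV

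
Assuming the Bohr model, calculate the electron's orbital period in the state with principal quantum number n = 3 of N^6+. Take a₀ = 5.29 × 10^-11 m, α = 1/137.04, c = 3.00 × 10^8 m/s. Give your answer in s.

8.37 × 10^-17 s

r = n²a₀/Z = 3²·5.29 × 10^-11/7 = 6.80 × 10^-11 m
v = Zαc/n = 7·0.00730·3.00 × 10^8/3 = 5.11 × 10^6 m/s
T = 2πr/v = 8.37 × 10^-17 s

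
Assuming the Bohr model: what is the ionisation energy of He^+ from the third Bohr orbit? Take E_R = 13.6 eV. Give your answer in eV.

E_n = −E_R·Z²/n² = −13.6 × 2²/3² eV = -6.04 eV
Ionisation energy = −E_n = 6.04 eV

6.04 eV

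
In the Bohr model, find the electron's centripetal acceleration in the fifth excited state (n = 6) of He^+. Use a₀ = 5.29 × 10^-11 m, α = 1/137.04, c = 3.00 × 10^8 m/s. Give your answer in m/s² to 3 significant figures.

r = n²a₀/Z = 9.52 × 10^-10 m, v = Zαc/n = 7.30 × 10^5 m/s
a = v²/r = (7.30 × 10^5)² / 9.52 × 10^-10 = 5.59 × 10^20 m/s²

5.59 × 10^20 m/s²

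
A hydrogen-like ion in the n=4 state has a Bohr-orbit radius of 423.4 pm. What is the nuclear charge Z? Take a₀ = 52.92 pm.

r_n = n²a₀/Z ⇒ Z = n²a₀/r = 4² × 52.92 / 423.4 ≈ 2.00
Z = 2

2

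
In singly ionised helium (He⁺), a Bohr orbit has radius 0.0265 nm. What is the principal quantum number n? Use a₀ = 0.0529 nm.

1

r_n = n²a₀/Z ⇒ n² = rZ/a₀ = 0.0265 × 2 / 0.0529 ≈ 1.00
n = 1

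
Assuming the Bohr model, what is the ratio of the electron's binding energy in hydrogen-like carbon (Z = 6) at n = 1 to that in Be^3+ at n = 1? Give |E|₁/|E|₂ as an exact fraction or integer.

|E| ∝ Z^2 · n^-2
|E|₁/|E|₂ = (6/4)^2 · (1/1)^-2 = 9/4

9/4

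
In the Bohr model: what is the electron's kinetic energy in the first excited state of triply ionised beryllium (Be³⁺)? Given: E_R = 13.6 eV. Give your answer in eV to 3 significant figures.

For a Coulomb orbit the virial theorem gives K = −E_n.
E_n = −E_R·Z²/n², so K = E_R·Z²/n² = 13.6 × 4²/2² = 54.4 eV

54.4 eV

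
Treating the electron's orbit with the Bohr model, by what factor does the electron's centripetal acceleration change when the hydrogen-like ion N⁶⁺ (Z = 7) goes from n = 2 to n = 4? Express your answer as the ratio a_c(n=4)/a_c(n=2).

a_c ∝ Z^3 · n^-4; with Z fixed, a_c ∝ n^-4.
a_c(n=4)/a_c(n=2) = (4/2)^-4 = 1/16

1/16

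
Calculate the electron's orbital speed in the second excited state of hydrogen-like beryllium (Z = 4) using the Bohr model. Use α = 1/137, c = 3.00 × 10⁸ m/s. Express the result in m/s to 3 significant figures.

v_n = Zαc/n = 4 × 0.00730 × 3.00 × 10⁸ / 3
    = 2.92 × 10⁶ m/s

2.92 × 10⁶ m/s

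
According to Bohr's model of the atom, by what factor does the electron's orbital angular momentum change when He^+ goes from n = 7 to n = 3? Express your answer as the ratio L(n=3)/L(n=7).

3/7

L = nℏ depends only on n, so L ∝ n.
L(n=3)/L(n=7) = (3/7)^1 = 3/7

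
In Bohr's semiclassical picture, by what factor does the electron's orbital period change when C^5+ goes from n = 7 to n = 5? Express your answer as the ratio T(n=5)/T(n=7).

T ∝ Z^-2 · n^3; with Z fixed, T ∝ n^3.
T(n=5)/T(n=7) = (5/7)^3 = 125/343

125/343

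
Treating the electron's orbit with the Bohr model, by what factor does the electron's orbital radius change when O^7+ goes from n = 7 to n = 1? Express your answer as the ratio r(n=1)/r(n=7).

1/49

r ∝ Z^-1 · n^2; with Z fixed, r ∝ n^2.
r(n=1)/r(n=7) = (1/7)^2 = 1/49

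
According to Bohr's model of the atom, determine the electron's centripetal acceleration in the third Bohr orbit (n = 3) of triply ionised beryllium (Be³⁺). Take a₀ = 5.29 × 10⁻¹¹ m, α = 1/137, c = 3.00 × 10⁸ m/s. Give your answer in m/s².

7.16 × 10²² m/s²

r = n²a₀/Z = 1.19 × 10⁻¹⁰ m, v = Zαc/n = 2.92 × 10⁶ m/s
a = v²/r = (2.92 × 10⁶)² / 1.19 × 10⁻¹⁰ = 7.16 × 10²² m/s²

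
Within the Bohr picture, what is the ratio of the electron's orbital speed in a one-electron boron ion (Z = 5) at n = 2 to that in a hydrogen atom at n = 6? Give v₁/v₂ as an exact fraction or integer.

15

v ∝ Z^1 · n^-1
v₁/v₂ = (5/1)^1 · (2/6)^-1 = 15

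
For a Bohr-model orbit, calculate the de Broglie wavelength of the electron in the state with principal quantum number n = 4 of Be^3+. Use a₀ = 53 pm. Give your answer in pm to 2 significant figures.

330 pm

The Bohr quantisation condition is nλ = 2πr_n.
r_n = n²a₀/Z = 210 pm
λ = 2πr_n/n = 2π·210/4 = 330 pm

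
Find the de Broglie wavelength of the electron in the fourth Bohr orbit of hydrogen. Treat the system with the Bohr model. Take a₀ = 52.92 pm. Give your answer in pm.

The Bohr quantisation condition is nλ = 2πr_n.
r_n = n²a₀/Z = 846.7 pm
λ = 2πr_n/n = 2π·846.7/4 = 1330 pm

1330 pm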